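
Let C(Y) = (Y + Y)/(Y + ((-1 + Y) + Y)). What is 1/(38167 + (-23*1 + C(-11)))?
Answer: 17/648459 ≈ 2.6216e-5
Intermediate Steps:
C(Y) = 2*Y/(-1 + 3*Y) (C(Y) = (2*Y)/(Y + (-1 + 2*Y)) = (2*Y)/(-1 + 3*Y) = 2*Y/(-1 + 3*Y))
1/(38167 + (-23*1 + C(-11))) = 1/(38167 + (-23*1 + 2*(-11)/(-1 + 3*(-11)))) = 1/(38167 + (-23 + 2*(-11)/(-1 - 33))) = 1/(38167 + (-23 + 2*(-11)/(-34))) = 1/(38167 + (-23 + 2*(-11)*(-1/34))) = 1/(38167 + (-23 + 11/17)) = 1/(38167 - 380/17) = 1/(648459/17) = 17/648459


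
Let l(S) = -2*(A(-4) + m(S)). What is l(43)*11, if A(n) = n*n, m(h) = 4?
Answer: -440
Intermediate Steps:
A(n) = n²
l(S) = -40 (l(S) = -2*((-4)² + 4) = -2*(16 + 4) = -2*20 = -40)
l(43)*11 = -40*11 = -440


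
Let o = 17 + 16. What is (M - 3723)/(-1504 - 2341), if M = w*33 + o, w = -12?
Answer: 4086/3845 ≈ 1.0627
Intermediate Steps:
o = 33
M = -363 (M = -12*33 + 33 = -396 + 33 = -363)
(M - 3723)/(-1504 - 2341) = (-363 - 3723)/(-1504 - 2341) = -4086/(-3845) = -4086*(-1/3845) = 4086/3845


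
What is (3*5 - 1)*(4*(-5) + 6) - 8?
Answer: -204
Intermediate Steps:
(3*5 - 1)*(4*(-5) + 6) - 8 = (15 - 1)*(-20 + 6) - 8 = 14*(-14) - 8 = -196 - 8 = -204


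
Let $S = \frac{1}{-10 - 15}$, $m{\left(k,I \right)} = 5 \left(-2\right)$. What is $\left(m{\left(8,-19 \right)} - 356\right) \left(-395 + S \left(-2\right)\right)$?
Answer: $\frac{3613518}{25} \approx 1.4454 \cdot 10^{5}$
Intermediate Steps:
$m{\left(k,I \right)} = -10$
$S = - \frac{1}{25}$ ($S = \frac{1}{-25} = - \frac{1}{25} \approx -0.04$)
$\left(m{\left(8,-19 \right)} - 356\right) \left(-395 + S \left(-2\right)\right) = \left(-10 - 356\right) \left(-395 - - \frac{2}{25}\right) = - 366 \left(-395 + \frac{2}{25}\right) = \left(-366\right) \left(- \frac{9873}{25}\right) = \frac{3613518}{25}$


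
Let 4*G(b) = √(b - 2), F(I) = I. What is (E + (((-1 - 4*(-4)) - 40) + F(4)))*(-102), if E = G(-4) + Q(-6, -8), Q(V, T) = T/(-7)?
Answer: 14178/7 - 51*I*√6/2 ≈ 2025.4 - 62.462*I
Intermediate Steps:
Q(V, T) = -T/7 (Q(V, T) = T*(-⅐) = -T/7)
G(b) = √(-2 + b)/4 (G(b) = √(b - 2)/4 = √(-2 + b)/4)
E = 8/7 + I*√6/4 (E = √(-2 - 4)/4 - ⅐*(-8) = √(-6)/4 + 8/7 = (I*√6)/4 + 8/7 = I*√6/4 + 8/7 = 8/7 + I*√6/4 ≈ 1.1429 + 0.61237*I)
(E + (((-1 - 4*(-4)) - 40) + F(4)))*(-102) = ((8/7 + I*√6/4) + (((-1 - 4*(-4)) - 40) + 4))*(-102) = ((8/7 + I*√6/4) + (((-1 + 16) - 40) + 4))*(-102) = ((8/7 + I*√6/4) + ((15 - 40) + 4))*(-102) = ((8/7 + I*√6/4) + (-25 + 4))*(-102) = ((8/7 + I*√6/4) - 21)*(-102) = (-139/7 + I*√6/4)*(-102) = 14178/7 - 51*I*√6/2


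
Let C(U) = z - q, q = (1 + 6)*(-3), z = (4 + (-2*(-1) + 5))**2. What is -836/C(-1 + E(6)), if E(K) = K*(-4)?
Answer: -418/71 ≈ -5.8873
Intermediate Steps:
z = 121 (z = (4 + (2 + 5))**2 = (4 + 7)**2 = 11**2 = 121)
q = -21 (q = 7*(-3) = -21)
E(K) = -4*K
C(U) = 142 (C(U) = 121 - 1*(-21) = 121 + 21 = 142)
-836/C(-1 + E(6)) = -836/142 = -836*1/142 = -418/71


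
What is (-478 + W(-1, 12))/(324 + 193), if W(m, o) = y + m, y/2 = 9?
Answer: -461/517 ≈ -0.89168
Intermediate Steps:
y = 18 (y = 2*9 = 18)
W(m, o) = 18 + m
(-478 + W(-1, 12))/(324 + 193) = (-478 + (18 - 1))/(324 + 193) = (-478 + 17)/517 = -461*1/517 = -461/517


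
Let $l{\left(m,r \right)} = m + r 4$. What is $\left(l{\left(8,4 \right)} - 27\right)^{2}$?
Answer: $9$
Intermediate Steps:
$l{\left(m,r \right)} = m + 4 r$
$\left(l{\left(8,4 \right)} - 27\right)^{2} = \left(\left(8 + 4 \cdot 4\right) - 27\right)^{2} = \left(\left(8 + 16\right) - 27\right)^{2} = \left(24 - 27\right)^{2} = \left(-3\right)^{2} = 9$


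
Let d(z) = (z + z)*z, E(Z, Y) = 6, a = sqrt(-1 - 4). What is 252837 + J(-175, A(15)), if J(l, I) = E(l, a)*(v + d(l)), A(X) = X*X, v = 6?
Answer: 620373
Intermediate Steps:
a = I*sqrt(5) (a = sqrt(-5) = I*sqrt(5) ≈ 2.2361*I)
d(z) = 2*z**2 (d(z) = (2*z)*z = 2*z**2)
A(X) = X**2
J(l, I) = 36 + 12*l**2 (J(l, I) = 6*(6 + 2*l**2) = 36 + 12*l**2)
252837 + J(-175, A(15)) = 252837 + (36 + 12*(-175)**2) = 252837 + (36 + 12*30625) = 252837 + (36 + 367500) = 252837 + 367536 = 620373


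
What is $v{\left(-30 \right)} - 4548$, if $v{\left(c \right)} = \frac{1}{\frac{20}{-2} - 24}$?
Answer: $- \frac{154633}{34} \approx -4548.0$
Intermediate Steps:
$v{\left(c \right)} = - \frac{1}{34}$ ($v{\left(c \right)} = \frac{1}{20 \left(- \frac{1}{2}\right) - 24} = \frac{1}{-10 - 24} = \frac{1}{-34} = - \frac{1}{34}$)
$v{\left(-30 \right)} - 4548 = - \frac{1}{34} - 4548 = - \frac{154633}{34}$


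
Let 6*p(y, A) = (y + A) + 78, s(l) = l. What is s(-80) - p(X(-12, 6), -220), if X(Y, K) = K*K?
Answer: -187/3 ≈ -62.333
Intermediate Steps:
X(Y, K) = K²
p(y, A) = 13 + A/6 + y/6 (p(y, A) = ((y + A) + 78)/6 = ((A + y) + 78)/6 = (78 + A + y)/6 = 13 + A/6 + y/6)
s(-80) - p(X(-12, 6), -220) = -80 - (13 + (⅙)*(-220) + (⅙)*6²) = -80 - (13 - 110/3 + (⅙)*36) = -80 - (13 - 110/3 + 6) = -80 - 1*(-53/3) = -80 + 53/3 = -187/3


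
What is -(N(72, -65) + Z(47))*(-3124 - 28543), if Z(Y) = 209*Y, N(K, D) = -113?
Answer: 307486570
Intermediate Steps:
-(N(72, -65) + Z(47))*(-3124 - 28543) = -(-113 + 209*47)*(-3124 - 28543) = -(-113 + 9823)*(-31667) = -9710*(-31667) = -1*(-307486570) = 307486570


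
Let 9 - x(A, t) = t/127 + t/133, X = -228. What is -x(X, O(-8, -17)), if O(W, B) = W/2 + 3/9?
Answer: -458917/50673 ≈ -9.0564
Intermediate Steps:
O(W, B) = ⅓ + W/2 (O(W, B) = W*(½) + 3*(⅑) = W/2 + ⅓ = ⅓ + W/2)
x(A, t) = 9 - 260*t/16891 (x(A, t) = 9 - (t/127 + t/133) = 9 - 260*t/16891)
-x(X, O(-8, -17)) = -(9 - 260*(⅓ + (½)*(-8))/16891) = -(9 - 260*(⅓ - 4)/16891) = -(9 - 260/16891*(-11/3)) = -(9 + 2860/50673) = -1*458917/50673 = -458917/50673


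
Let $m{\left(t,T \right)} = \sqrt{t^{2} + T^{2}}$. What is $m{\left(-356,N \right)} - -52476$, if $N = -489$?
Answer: $52476 + \sqrt{365857} \approx 53081.0$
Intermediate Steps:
$m{\left(t,T \right)} = \sqrt{T^{2} + t^{2}}$
$m{\left(-356,N \right)} - -52476 = \sqrt{\left(-489\right)^{2} + \left(-356\right)^{2}} - -52476 = \sqrt{239121 + 126736} + 52476 = \sqrt{365857} + 52476 = 52476 + \sqrt{365857}$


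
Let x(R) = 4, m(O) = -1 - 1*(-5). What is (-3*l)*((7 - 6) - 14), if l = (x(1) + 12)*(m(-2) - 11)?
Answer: -4368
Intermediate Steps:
m(O) = 4 (m(O) = -1 + 5 = 4)
l = -112 (l = (4 + 12)*(4 - 11) = 16*(-7) = -112)
(-3*l)*((7 - 6) - 14) = (-3*(-112))*((7 - 6) - 14) = 336*(1 - 14) = 336*(-13) = -4368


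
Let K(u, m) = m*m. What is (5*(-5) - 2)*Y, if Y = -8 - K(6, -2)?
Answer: 324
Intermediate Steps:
K(u, m) = m²
Y = -12 (Y = -8 - 1*(-2)² = -8 - 1*4 = -8 - 4 = -12)
(5*(-5) - 2)*Y = (5*(-5) - 2)*(-12) = (-25 - 2)*(-12) = -27*(-12) = 324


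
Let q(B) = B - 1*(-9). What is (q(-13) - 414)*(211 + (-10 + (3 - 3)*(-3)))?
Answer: -84018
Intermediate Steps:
q(B) = 9 + B (q(B) = B + 9 = 9 + B)
(q(-13) - 414)*(211 + (-10 + (3 - 3)*(-3))) = ((9 - 13) - 414)*(211 + (-10 + (3 - 3)*(-3))) = (-4 - 414)*(211 + (-10 + 0*(-3))) = -418*(211 + (-10 + 0)) = -418*(211 - 10) = -418*201 = -84018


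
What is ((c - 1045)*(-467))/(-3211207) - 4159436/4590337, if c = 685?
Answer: -14128537455692/14740522306759 ≈ -0.95848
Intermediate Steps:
((c - 1045)*(-467))/(-3211207) - 4159436/4590337 = ((685 - 1045)*(-467))/(-3211207) - 4159436/4590337 = -360*(-467)*(-1/3211207) - 4159436*1/4590337 = 168120*(-1/3211207) - 4159436/4590337 = -168120/3211207 - 4159436/4590337 = -14128537455692/14740522306759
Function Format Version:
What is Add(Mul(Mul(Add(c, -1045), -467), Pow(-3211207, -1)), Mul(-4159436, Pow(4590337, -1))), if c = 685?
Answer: Rational(-14128537455692, 14740522306759) ≈ -0.95848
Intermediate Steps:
Add(Mul(Mul(Add(c, -1045), -467), Pow(-3211207, -1)), Mul(-4159436, Pow(4590337, -1))) = Add(Mul(Mul(Add(685, -1045), -467), Pow(-3211207, -1)), Mul(-4159436, Pow(4590337, -1))) = Add(Mul(Mul(-360, -467), Rational(-1, 3211207)), Mul(-4159436, Rational(1, 4590337))) = Add(Mul(168120, Rational(-1, 3211207)), Rational(-4159436, 4590337)) = Add(Rational(-168120, 3211207), Rational(-4159436, 4590337)) = Rational(-14128537455692, 14740522306759)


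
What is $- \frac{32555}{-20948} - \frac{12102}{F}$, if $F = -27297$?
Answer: $\frac{380722177}{190605852} \approx 1.9974$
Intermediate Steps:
$- \frac{32555}{-20948} - \frac{12102}{F} = - \frac{32555}{-20948} - \frac{12102}{-27297} = \left(-32555\right) \left(- \frac{1}{20948}\right) - - \frac{4034}{9099} = \frac{32555}{20948} + \frac{4034}{9099} = \frac{380722177}{190605852}$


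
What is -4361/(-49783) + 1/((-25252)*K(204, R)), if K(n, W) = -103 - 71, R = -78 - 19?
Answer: 19161620911/218738934984 ≈ 0.087600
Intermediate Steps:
R = -97
K(n, W) = -174
-4361/(-49783) + 1/((-25252)*K(204, R)) = -4361/(-49783) + 1/(-25252*(-174)) = -4361*(-1/49783) - 1/25252*(-1/174) = 4361/49783 + 1/4393848 = 19161620911/218738934984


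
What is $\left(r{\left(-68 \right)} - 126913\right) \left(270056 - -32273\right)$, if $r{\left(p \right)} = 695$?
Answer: $-38159361722$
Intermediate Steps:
$\left(r{\left(-68 \right)} - 126913\right) \left(270056 - -32273\right) = \left(695 - 126913\right) \left(270056 - -32273\right) = - 126218 \left(270056 + \left(-111 + 32384\right)\right) = - 126218 \left(270056 + 32273\right) = \left(-126218\right) 302329 = -38159361722$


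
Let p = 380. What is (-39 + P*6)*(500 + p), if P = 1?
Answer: -29040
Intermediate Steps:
(-39 + P*6)*(500 + p) = (-39 + 1*6)*(500 + 380) = (-39 + 6)*880 = -33*880 = -29040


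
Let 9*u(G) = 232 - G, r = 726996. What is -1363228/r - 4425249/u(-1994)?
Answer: -2413106620297/134857758 ≈ -17894.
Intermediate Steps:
u(G) = 232/9 - G/9 (u(G) = (232 - G)/9 = 232/9 - G/9)
-1363228/r - 4425249/u(-1994) = -1363228/726996 - 4425249/(232/9 - 1/9*(-1994)) = -1363228*1/726996 - 4425249/(232/9 + 1994/9) = -340807/181749 - 4425249/742/3 = -340807/181749 - 4425249*3/742 = -340807/181749 - 13275747/742 = -2413106620297/134857758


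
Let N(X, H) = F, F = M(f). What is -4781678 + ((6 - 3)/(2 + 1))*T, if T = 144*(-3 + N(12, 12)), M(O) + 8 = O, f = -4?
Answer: -4783838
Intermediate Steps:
M(O) = -8 + O
F = -12 (F = -8 - 4 = -12)
N(X, H) = -12
T = -2160 (T = 144*(-3 - 12) = 144*(-15) = -2160)
-4781678 + ((6 - 3)/(2 + 1))*T = -4781678 + ((6 - 3)/(2 + 1))*(-2160) = -4781678 + (3/3)*(-2160) = -4781678 + (3*(1/3))*(-2160) = -4781678 + 1*(-2160) = -4781678 - 2160 = -4783838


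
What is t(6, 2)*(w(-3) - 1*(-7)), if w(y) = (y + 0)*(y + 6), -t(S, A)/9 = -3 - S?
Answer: -162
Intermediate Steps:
t(S, A) = 27 + 9*S (t(S, A) = -9*(-3 - S) = 27 + 9*S)
w(y) = y*(6 + y)
t(6, 2)*(w(-3) - 1*(-7)) = (27 + 9*6)*(-3*(6 - 3) - 1*(-7)) = (27 + 54)*(-3*3 + 7) = 81*(-9 + 7) = 81*(-2) = -162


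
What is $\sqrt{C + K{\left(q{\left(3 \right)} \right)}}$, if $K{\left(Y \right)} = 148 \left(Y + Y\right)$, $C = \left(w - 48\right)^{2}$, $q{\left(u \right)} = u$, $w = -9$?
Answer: $\sqrt{4137} \approx 64.319$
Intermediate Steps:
$C = 3249$ ($C = \left(-9 - 48\right)^{2} = \left(-57\right)^{2} = 3249$)
$K{\left(Y \right)} = 296 Y$ ($K{\left(Y \right)} = 148 \cdot 2 Y = 296 Y$)
$\sqrt{C + K{\left(q{\left(3 \right)} \right)}} = \sqrt{3249 + 296 \cdot 3} = \sqrt{3249 + 888} = \sqrt{4137}$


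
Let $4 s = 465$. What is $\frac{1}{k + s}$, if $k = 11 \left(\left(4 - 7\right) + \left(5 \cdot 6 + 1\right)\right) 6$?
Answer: $\frac{4}{7857} \approx 0.0005091$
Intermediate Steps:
$s = \frac{465}{4}$ ($s = \frac{1}{4} \cdot 465 = \frac{465}{4} \approx 116.25$)
$k = 1848$ ($k = 11 \left(\left(4 - 7\right) + \left(30 + 1\right)\right) 6 = 11 \left(\left(4 - 7\right) + 31\right) 6 = 11 \left(-3 + 31\right) 6 = 11 \cdot 28 \cdot 6 = 308 \cdot 6 = 1848$)
$\frac{1}{k + s} = \frac{1}{1848 + \frac{465}{4}} = \frac{1}{\frac{7857}{4}} = \frac{4}{7857}$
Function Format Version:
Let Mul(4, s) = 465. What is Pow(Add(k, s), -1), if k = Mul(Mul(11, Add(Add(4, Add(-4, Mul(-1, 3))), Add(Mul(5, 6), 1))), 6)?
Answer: Rational(4, 7857) ≈ 0.00050910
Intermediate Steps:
s = Rational(465, 4) (s = Mul(Rational(1, 4), 465) = Rational(465, 4) ≈ 116.25)
k = 1848 (k = Mul(Mul(11, Add(Add(4, Add(-4, -3)), Add(30, 1))), 6) = Mul(Mul(11, Add(Add(4, -7), 31)), 6) = Mul(Mul(11, Add(-3, 31)), 6) = Mul(Mul(11, 28), 6) = Mul(308, 6) = 1848)
Pow(Add(k, s), -1) = Pow(Add(1848, Rational(465, 4)), -1) = Pow(Rational(7857, 4), -1) = Rational(4, 7857)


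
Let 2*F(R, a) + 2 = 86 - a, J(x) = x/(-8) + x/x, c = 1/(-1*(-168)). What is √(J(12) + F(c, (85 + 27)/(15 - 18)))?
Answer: 19*√6/6 ≈ 7.7567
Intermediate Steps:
c = 1/168 ≈ 0.0059524
J(x) = 1 - x/8 (J(x) = x*(-⅛) + 1 = -x/8 + 1 = 1 - x/8)
F(R, a) = 42 - a/2 (F(R, a) = -1 + (86 - a)/2 = -1 + (43 - a/2) = 42 - a/2)
√(J(12) + F(c, (85 + 27)/(15 - 18))) = √((1 - ⅛*12) + (42 - (85 + 27)/(2*(15 - 18)))) = √((1 - 3/2) + (42 - 56/(-3))) = √(-½ + (42 - 56*(-1)/3)) = √(-½ + (42 - ½*(-112/3))) = √(-½ + (42 + 56/3)) = √(-½ + 182/3) = √(361/6) = 19*√6/6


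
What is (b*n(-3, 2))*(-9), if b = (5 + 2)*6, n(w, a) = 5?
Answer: -1890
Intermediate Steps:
b = 42 (b = 7*6 = 42)
(b*n(-3, 2))*(-9) = (42*5)*(-9) = 210*(-9) = -1890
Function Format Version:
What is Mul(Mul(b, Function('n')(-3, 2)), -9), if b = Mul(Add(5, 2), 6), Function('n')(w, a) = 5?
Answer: -1890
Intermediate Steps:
b = 42 (b = Mul(7, 6) = 42)
Mul(Mul(b, Function('n')(-3, 2)), -9) = Mul(Mul(42, 5), -9) = Mul(210, -9) = -1890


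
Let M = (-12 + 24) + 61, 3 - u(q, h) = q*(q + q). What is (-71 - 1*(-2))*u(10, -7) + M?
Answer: 13666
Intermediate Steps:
u(q, h) = 3 - 2*q² (u(q, h) = 3 - q*(q + q) = 3 - q*2*q = 3 - 2*q²)
M = 73 (M = 12 + 61 = 73)
(-71 - 1*(-2))*u(10, -7) + M = (-71 - 1*(-2))*(3 - 2*10²) + 73 = (-71 + 2)*(3 - 2*100) + 73 = -69*(3 - 200) + 73 = -69*(-197) + 73 = 13593 + 73 = 13666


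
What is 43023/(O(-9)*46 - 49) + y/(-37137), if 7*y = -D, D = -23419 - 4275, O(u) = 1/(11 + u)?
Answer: -11184936101/6758934 ≈ -1654.8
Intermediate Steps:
D = -27694
y = 27694/7 (y = (-1*(-27694))/7 = (1/7)*27694 = 27694/7 ≈ 3956.3)
43023/(O(-9)*46 - 49) + y/(-37137) = 43023/(46/(11 - 9) - 49) + (27694/7)/(-37137) = 43023/(46/2 - 49) + (27694/7)*(-1/37137) = 43023/((1/2)*46 - 49) - 27694/259959 = 43023/(23 - 49) - 27694/259959 = 43023/(-26) - 27694/259959 = 43023*(-1/26) - 27694/259959 = -43023/26 - 27694/259959 = -11184936101/6758934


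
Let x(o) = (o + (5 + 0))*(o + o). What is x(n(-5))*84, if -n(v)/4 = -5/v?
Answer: -672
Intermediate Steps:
n(v) = 20/v (n(v) = -(-20)/v = 20/v)
x(o) = 2*o*(5 + o) (x(o) = (o + 5)*(2*o) = (5 + o)*(2*o) = 2*o*(5 + o))
x(n(-5))*84 = (2*(20/(-5))*(5 + 20/(-5)))*84 = (2*(20*(-⅕))*(5 + 20*(-⅕)))*84 = (2*(-4)*(5 - 4))*84 = (2*(-4)*1)*84 = -8*84 = -672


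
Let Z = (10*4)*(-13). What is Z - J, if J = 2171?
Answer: -2691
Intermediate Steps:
Z = -520 (Z = 40*(-13) = -520)
Z - J = -520 - 1*2171 = -520 - 2171 = -2691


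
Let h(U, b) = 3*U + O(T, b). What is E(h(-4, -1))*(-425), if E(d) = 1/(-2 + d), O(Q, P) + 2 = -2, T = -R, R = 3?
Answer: 425/18 ≈ 23.611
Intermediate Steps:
T = -3 (T = -1*3 = -3)
O(Q, P) = -4 (O(Q, P) = -2 - 2 = -4)
h(U, b) = -4 + 3*U (h(U, b) = 3*U - 4 = -4 + 3*U)
E(h(-4, -1))*(-425) = -425/(-2 + (-4 + 3*(-4))) = -425/(-2 + (-4 - 12)) = -425/(-2 - 16) = -425/(-18) = -1/18*(-425) = 425/18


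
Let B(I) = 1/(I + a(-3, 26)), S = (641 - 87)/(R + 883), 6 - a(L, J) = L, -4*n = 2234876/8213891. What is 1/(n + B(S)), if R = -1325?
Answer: 2008883056/122677569 ≈ 16.375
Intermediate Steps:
n = -79817/1173413 (n = -558719/8213891 = -¼*319268/1173413 = -79817/1173413 ≈ -0.068021)
a(L, J) = 6 - L
S = -277/221 (S = (641 - 87)/(-1325 + 883) = 554/(-442) = 554*(-1/442) = -277/221 ≈ -1.2534)
B(I) = 1/(9 + I) (B(I) = 1/(I + (6 - 1*(-3))) = 1/(I + (6 + 3)) = 1/(I + 9) = 1/(9 + I))
1/(n + B(S)) = 1/(-79817/1173413 + 1/(9 - 277/221)) = 1/(-79817/1173413 + 1/(1712/221)) = 1/(-79817/1173413 + 221/1712) = 1/(122677569/2008883056) = 2008883056/122677569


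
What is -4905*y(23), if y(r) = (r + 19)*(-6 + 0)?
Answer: 1236060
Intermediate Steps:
y(r) = -114 - 6*r (y(r) = (19 + r)*(-6) = -114 - 6*r)
-4905*y(23) = -4905*(-114 - 6*23) = -4905*(-114 - 138) = -4905*(-252) = 1236060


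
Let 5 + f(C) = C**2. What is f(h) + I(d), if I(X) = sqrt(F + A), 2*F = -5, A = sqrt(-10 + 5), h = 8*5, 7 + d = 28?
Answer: 1595 + sqrt(-10 + 4*I*sqrt(5))/2 ≈ 1595.7 + 1.7109*I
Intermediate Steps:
d = 21 (d = -7 + 28 = 21)
h = 40
A = I*sqrt(5) (A = sqrt(-5) = I*sqrt(5) ≈ 2.2361*I)
f(C) = -5 + C**2
F = -5/2 (F = (1/2)*(-5) = -5/2 ≈ -2.5000)
I(X) = sqrt(-5/2 + I*sqrt(5))
f(h) + I(d) = (-5 + 40**2) + sqrt(-10 + 4*I*sqrt(5))/2 = (-5 + 1600) + sqrt(-10 + 4*I*sqrt(5))/2 = 1595 + sqrt(-10 + 4*I*sqrt(5))/2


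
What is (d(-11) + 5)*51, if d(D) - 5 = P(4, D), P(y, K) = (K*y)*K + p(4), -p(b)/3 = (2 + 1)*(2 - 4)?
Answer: 26112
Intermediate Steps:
p(b) = 18 (p(b) = -3*(2 + 1)*(2 - 4) = -9*(-2) = -3*(-6) = 18)
P(y, K) = 18 + y*K² (P(y, K) = (K*y)*K + 18 = y*K² + 18 = 18 + y*K²)
d(D) = 23 + 4*D² (d(D) = 5 + (18 + 4*D²) = 23 + 4*D²)
(d(-11) + 5)*51 = ((23 + 4*(-11)²) + 5)*51 = ((23 + 4*121) + 5)*51 = ((23 + 484) + 5)*51 = (507 + 5)*51 = 512*51 = 26112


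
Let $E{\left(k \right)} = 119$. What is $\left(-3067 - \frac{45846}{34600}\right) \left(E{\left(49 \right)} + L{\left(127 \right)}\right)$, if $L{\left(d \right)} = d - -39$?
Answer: $- \frac{3025675311}{3460} \approx -8.7447 \cdot 10^{5}$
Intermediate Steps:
$L{\left(d \right)} = 39 + d$ ($L{\left(d \right)} = d + 39 = 39 + d$)
$\left(-3067 - \frac{45846}{34600}\right) \left(E{\left(49 \right)} + L{\left(127 \right)}\right) = \left(-3067 - \frac{45846}{34600}\right) \left(119 + \left(39 + 127\right)\right) = \left(-3067 - \frac{22923}{17300}\right) \left(119 + 166\right) = \left(-3067 - \frac{22923}{17300}\right) 285 = \left(- \frac{53082023}{17300}\right) 285 = - \frac{3025675311}{3460}$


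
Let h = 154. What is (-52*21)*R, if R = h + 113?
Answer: -291564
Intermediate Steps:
R = 267 (R = 154 + 113 = 267)
(-52*21)*R = -52*21*267 = -1092*267 = -291564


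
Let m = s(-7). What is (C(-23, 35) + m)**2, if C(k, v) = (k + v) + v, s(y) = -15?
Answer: 1024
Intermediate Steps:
C(k, v) = k + 2*v
m = -15
(C(-23, 35) + m)**2 = ((-23 + 2*35) - 15)**2 = ((-23 + 70) - 15)**2 = (47 - 15)**2 = 32**2 = 1024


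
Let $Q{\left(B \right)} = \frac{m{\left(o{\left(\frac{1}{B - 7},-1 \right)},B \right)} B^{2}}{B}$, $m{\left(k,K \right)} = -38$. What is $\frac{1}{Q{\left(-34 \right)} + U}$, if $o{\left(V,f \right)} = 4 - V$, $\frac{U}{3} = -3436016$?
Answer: $- \frac{1}{10306756} \approx -9.7024 \cdot 10^{-8}$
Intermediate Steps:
$U = -10308048$ ($U = 3 \left(-3436016\right) = -10308048$)
$Q{\left(B \right)} = - 38 B$ ($Q{\left(B \right)} = \frac{\left(-38\right) B^{2}}{B} = - 38 B$)
$\frac{1}{Q{\left(-34 \right)} + U} = \frac{1}{\left(-38\right) \left(-34\right) - 10308048} = \frac{1}{1292 - 10308048} = \frac{1}{-10306756} = - \frac{1}{10306756}$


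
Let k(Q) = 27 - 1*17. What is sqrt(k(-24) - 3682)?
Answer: 6*I*sqrt(102) ≈ 60.597*I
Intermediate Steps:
k(Q) = 10 (k(Q) = 27 - 17 = 10)
sqrt(k(-24) - 3682) = sqrt(10 - 3682) = sqrt(-3672) = 6*I*sqrt(102)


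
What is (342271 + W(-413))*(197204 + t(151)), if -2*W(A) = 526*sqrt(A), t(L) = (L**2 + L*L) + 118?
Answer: 83145840404 - 63889012*I*sqrt(413) ≈ 8.3146e+10 - 1.2984e+9*I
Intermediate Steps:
t(L) = 118 + 2*L**2 (t(L) = (L**2 + L**2) + 118 = 2*L**2 + 118 = 118 + 2*L**2)
W(A) = -263*sqrt(A)
(342271 + W(-413))*(197204 + t(151)) = (342271 - 263*I*sqrt(413))*(197204 + (118 + 2*151**2)) = (342271 - 263*I*sqrt(413))*(197204 + (118 + 2*22801)) = (342271 - 263*I*sqrt(413))*(197204 + (118 + 45602)) = (342271 - 263*I*sqrt(413))*(197204 + 45720) = (342271 - 263*I*sqrt(413))*242924 = 83145840404 - 63889012*I*sqrt(413)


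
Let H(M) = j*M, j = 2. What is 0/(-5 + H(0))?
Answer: 0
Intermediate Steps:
H(M) = 2*M
0/(-5 + H(0)) = 0/(-5 + 2*0) = 0/(-5 + 0) = 0/(-5) = -1/5*0 = 0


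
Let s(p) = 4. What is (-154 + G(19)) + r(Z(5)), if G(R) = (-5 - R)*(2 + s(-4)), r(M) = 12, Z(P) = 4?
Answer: -286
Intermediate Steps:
G(R) = -30 - 6*R (G(R) = (-5 - R)*(2 + 4) = (-5 - R)*6 = -30 - 6*R)
(-154 + G(19)) + r(Z(5)) = (-154 + (-30 - 6*19)) + 12 = (-154 + (-30 - 114)) + 12 = (-154 - 144) + 12 = -298 + 12 = -286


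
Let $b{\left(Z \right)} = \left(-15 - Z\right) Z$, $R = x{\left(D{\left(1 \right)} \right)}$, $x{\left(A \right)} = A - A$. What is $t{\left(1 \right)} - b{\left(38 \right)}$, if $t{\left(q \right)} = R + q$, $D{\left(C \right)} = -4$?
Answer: $2015$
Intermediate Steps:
$x{\left(A \right)} = 0$
$R = 0$
$b{\left(Z \right)} = Z \left(-15 - Z\right)$
$t{\left(q \right)} = q$ ($t{\left(q \right)} = 0 + q = q$)
$t{\left(1 \right)} - b{\left(38 \right)} = 1 - \left(-1\right) 38 \left(15 + 38\right) = 1 - \left(-1\right) 38 \cdot 53 = 1 - -2014 = 1 + 2014 = 2015$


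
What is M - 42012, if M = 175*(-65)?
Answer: -53387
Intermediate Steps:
M = -11375
M - 42012 = -11375 - 42012 = -53387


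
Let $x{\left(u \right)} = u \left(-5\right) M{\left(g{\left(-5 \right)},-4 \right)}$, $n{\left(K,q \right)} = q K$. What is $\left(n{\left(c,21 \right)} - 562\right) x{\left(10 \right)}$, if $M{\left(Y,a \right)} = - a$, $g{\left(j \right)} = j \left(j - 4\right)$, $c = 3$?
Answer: $99800$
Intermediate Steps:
$g{\left(j \right)} = j \left(-4 + j\right)$ ($g{\left(j \right)} = j \left(j - 4\right) = j \left(-4 + j\right)$)
$n{\left(K,q \right)} = K q$
$x{\left(u \right)} = - 20 u$ ($x{\left(u \right)} = u \left(-5\right) \left(\left(-1\right) \left(-4\right)\right) = - 5 u 4 = - 20 u$)
$\left(n{\left(c,21 \right)} - 562\right) x{\left(10 \right)} = \left(3 \cdot 21 - 562\right) \left(\left(-20\right) 10\right) = \left(63 - 562\right) \left(-200\right) = \left(-499\right) \left(-200\right) = 99800$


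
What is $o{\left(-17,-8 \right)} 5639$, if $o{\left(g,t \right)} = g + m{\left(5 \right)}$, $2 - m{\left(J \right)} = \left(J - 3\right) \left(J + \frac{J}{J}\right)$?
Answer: $-152253$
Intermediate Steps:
$m{\left(J \right)} = 2 - \left(1 + J\right) \left(-3 + J\right)$ ($m{\left(J \right)} = 2 - \left(J - 3\right) \left(J + \frac{J}{J}\right) = 2 - \left(-3 + J\right) \left(J + 1\right) = 2 - \left(-3 + J\right) \left(1 + J\right) = 2 - \left(1 + J\right) \left(-3 + J\right)$)
$o{\left(g,t \right)} = -10 + g$ ($o{\left(g,t \right)} = g + \left(5 - 5^{2} + 2 \cdot 5\right) = g + \left(5 - 25 + 10\right) = g - 10 = -10 + g$)
$o{\left(-17,-8 \right)} 5639 = \left(-10 - 17\right) 5639 = \left(-27\right) 5639 = -152253$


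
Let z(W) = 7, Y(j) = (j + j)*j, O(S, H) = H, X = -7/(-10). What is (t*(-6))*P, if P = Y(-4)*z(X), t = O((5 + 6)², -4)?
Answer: 5376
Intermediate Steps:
X = 7/10 (X = -7*(-⅒) = 7/10 ≈ 0.70000)
t = -4
Y(j) = 2*j² (Y(j) = (2*j)*j = 2*j²)
P = 224 (P = (2*(-4)²)*7 = (2*16)*7 = 32*7 = 224)
(t*(-6))*P = -4*(-6)*224 = 24*224 = 5376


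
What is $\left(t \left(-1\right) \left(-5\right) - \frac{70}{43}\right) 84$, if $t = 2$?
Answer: $\frac{30240}{43} \approx 703.26$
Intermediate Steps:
$\left(t \left(-1\right) \left(-5\right) - \frac{70}{43}\right) 84 = \left(2 \left(-1\right) \left(-5\right) - \frac{70}{43}\right) 84 = \left(\left(-2\right) \left(-5\right) - \frac{70}{43}\right) 84 = \left(10 - \frac{70}{43}\right) 84 = \frac{360}{43} \cdot 84 = \frac{30240}{43}$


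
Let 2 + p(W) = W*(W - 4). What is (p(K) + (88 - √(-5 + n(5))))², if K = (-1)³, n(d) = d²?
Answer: 8301 - 364*√5 ≈ 7487.1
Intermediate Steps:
K = -1
p(W) = -2 + W*(-4 + W) (p(W) = -2 + W*(W - 4) = -2 + W*(-4 + W))
(p(K) + (88 - √(-5 + n(5))))² = ((-2 + (-1)² - 4*(-1)) + (88 - √(-5 + 5²)))² = ((-2 + 1 + 4) + (88 - √(-5 + 25)))² = (3 + (88 - √20))² = (3 + (88 - 2*√5))² = (91 - 2*√5)²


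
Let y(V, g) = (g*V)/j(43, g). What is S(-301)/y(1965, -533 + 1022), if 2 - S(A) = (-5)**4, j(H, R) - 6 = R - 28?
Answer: -290941/960885 ≈ -0.30278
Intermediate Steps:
j(H, R) = -22 + R (j(H, R) = 6 + (R - 28) = 6 + (-28 + R) = -22 + R)
S(A) = -623 (S(A) = 2 - 1*(-5)**4 = 2 - 1*625 = 2 - 625 = -623)
y(V, g) = V*g/(-22 + g) (y(V, g) = (g*V)/(-22 + g) = (V*g)/(-22 + g) = V*g/(-22 + g))
S(-301)/y(1965, -533 + 1022) = -623*(-22 + (-533 + 1022))/(1965*(-533 + 1022)) = -623/(1965*489/(-22 + 489)) = -623/(1965*489/467) = -623/(1965*489*(1/467)) = -623/960885/467 = -623*467/960885 = -290941/960885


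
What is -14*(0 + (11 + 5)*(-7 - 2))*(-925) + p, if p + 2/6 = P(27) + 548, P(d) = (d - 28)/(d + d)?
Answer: -100669627/54 ≈ -1.8643e+6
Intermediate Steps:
P(d) = (-28 + d)/(2*d) (P(d) = (-28 + d)/((2*d)) = (-28 + d)*(1/(2*d)) = (-28 + d)/(2*d))
p = 29573/54 (p = -⅓ + ((½)*(-28 + 27)/27 + 548) = -⅓ + ((½)*(1/27)*(-1) + 548) = -⅓ + (-1/54 + 548) = -⅓ + 29591/54 = 29573/54 ≈ 547.65)
-14*(0 + (11 + 5)*(-7 - 2))*(-925) + p = -14*(0 + (11 + 5)*(-7 - 2))*(-925) + 29573/54 = -14*(0 + 16*(-9))*(-925) + 29573/54 = -14*(0 - 144)*(-925) + 29573/54 = -14*(-144)*(-925) + 29573/54 = 2016*(-925) + 29573/54 = -1864800 + 29573/54 = -100669627/54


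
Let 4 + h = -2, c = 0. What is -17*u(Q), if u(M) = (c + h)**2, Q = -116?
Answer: -612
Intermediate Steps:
h = -6 (h = -4 - 2 = -6)
u(M) = 36 (u(M) = (0 - 6)**2 = (-6)**2 = 36)
-17*u(Q) = -17*36 = -612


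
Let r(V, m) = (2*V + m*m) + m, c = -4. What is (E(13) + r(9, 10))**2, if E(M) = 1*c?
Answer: 15376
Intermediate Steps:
r(V, m) = m + m**2 + 2*V (r(V, m) = (2*V + m**2) + m = (m**2 + 2*V) + m = m + m**2 + 2*V)
E(M) = -4 (E(M) = 1*(-4) = -4)
(E(13) + r(9, 10))**2 = (-4 + (10 + 10**2 + 2*9))**2 = (-4 + (10 + 100 + 18))**2 = (-4 + 128)**2 = 124**2 = 15376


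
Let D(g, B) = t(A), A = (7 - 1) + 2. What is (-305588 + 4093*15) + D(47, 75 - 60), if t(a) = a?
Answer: -244185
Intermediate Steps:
A = 8 (A = 6 + 2 = 8)
D(g, B) = 8
(-305588 + 4093*15) + D(47, 75 - 60) = (-305588 + 4093*15) + 8 = (-305588 + 61395) + 8 = -244193 + 8 = -244185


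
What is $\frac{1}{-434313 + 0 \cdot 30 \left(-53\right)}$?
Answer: $- \frac{1}{434313} \approx -2.3025 \cdot 10^{-6}$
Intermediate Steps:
$\frac{1}{-434313 + 0 \cdot 30 \left(-53\right)} = \frac{1}{-434313 + 0 \left(-53\right)} = \frac{1}{-434313 + 0} = \frac{1}{-434313} = - \frac{1}{434313}$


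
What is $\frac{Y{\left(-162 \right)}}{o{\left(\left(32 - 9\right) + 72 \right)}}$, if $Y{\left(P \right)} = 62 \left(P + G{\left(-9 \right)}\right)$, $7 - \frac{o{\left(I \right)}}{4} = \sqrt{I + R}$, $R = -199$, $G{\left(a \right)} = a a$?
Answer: $- \frac{1953}{34} - \frac{279 i \sqrt{26}}{17} \approx -57.441 - 83.684 i$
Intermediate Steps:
$G{\left(a \right)} = a^{2}$
$o{\left(I \right)} = 28 - 4 \sqrt{-199 + I}$ ($o{\left(I \right)} = 28 - 4 \sqrt{I - 199} = 28 - 4 \sqrt{-199 + I}$)
$Y{\left(P \right)} = 5022 + 62 P$ ($Y{\left(P \right)} = 62 \left(P + \left(-9\right)^{2}\right) = 62 \left(P + 81\right) = 62 \left(81 + P\right) = 5022 + 62 P$)
$\frac{Y{\left(-162 \right)}}{o{\left(\left(32 - 9\right) + 72 \right)}} = \frac{5022 + 62 \left(-162\right)}{28 - 4 \sqrt{-199 + \left(\left(32 - 9\right) + 72\right)}} = \frac{5022 - 10044}{28 - 4 \sqrt{-199 + \left(23 + 72\right)}} = - \frac{5022}{28 - 4 \sqrt{-199 + 95}} = - \frac{5022}{28 - 4 \sqrt{-104}} = - \frac{5022}{28 - 4 \cdot 2 i \sqrt{26}} = - \frac{5022}{28 - 8 i \sqrt{26}}$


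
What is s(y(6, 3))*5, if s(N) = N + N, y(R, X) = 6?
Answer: 60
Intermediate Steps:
s(N) = 2*N
s(y(6, 3))*5 = (2*6)*5 = 12*5 = 60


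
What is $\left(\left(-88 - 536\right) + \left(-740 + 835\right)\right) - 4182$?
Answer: $-4711$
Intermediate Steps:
$\left(\left(-88 - 536\right) + \left(-740 + 835\right)\right) - 4182 = \left(-624 + 95\right) - 4182 = -529 - 4182 = -4711$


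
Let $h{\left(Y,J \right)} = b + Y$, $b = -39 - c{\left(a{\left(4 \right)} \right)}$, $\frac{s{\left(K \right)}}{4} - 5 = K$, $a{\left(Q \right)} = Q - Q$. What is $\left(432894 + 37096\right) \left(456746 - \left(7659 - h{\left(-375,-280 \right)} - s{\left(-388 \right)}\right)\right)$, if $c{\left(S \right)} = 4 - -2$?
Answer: $210148978650$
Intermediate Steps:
$a{\left(Q \right)} = 0$
$s{\left(K \right)} = 20 + 4 K$
$c{\left(S \right)} = 6$ ($c{\left(S \right)} = 4 + 2 = 6$)
$b = -45$ ($b = -39 - 6 = -45$)
$h{\left(Y,J \right)} = -45 + Y$
$\left(432894 + 37096\right) \left(456746 - \left(7659 - h{\left(-375,-280 \right)} - s{\left(-388 \right)}\right)\right) = \left(432894 + 37096\right) \left(456746 + \left(\left(\left(-45 - 375\right) + \left(20 + 4 \left(-388\right)\right)\right) - 7659\right)\right) = 469990 \left(456746 + \left(\left(-420 + \left(20 - 1552\right)\right) - 7659\right)\right) = 469990 \left(456746 - 9611\right) = 469990 \cdot 447135 = 210148978650$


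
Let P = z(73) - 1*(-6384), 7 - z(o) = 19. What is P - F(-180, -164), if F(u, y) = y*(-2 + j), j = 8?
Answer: 7356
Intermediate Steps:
F(u, y) = 6*y (F(u, y) = y*(-2 + 8) = y*6 = 6*y)
z(o) = -12 (z(o) = 7 - 1*19 = 7 - 19 = -12)
P = 6372 (P = -12 - 1*(-6384) = -12 + 6384 = 6372)
P - F(-180, -164) = 6372 - 6*(-164) = 6372 - 1*(-984) = 6372 + 984 = 7356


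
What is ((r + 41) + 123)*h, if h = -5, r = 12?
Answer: -880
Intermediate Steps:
((r + 41) + 123)*h = ((12 + 41) + 123)*(-5) = (53 + 123)*(-5) = 176*(-5) = -880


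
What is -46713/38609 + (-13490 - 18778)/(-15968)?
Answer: 124980507/154127128 ≈ 0.81089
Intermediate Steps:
-46713/38609 + (-13490 - 18778)/(-15968) = -46713*1/38609 - 32268*(-1/15968) = -46713/38609 + 8067/3992 = 124980507/154127128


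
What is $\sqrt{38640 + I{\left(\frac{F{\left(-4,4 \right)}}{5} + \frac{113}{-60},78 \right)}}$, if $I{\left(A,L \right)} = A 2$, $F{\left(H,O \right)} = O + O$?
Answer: $\frac{\sqrt{34775490}}{30} \approx 196.57$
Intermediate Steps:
$F{\left(H,O \right)} = 2 O$
$I{\left(A,L \right)} = 2 A$
$\sqrt{38640 + I{\left(\frac{F{\left(-4,4 \right)}}{5} + \frac{113}{-60},78 \right)}} = \sqrt{38640 + 2 \left(\frac{2 \cdot 4}{5} + \frac{113}{-60}\right)} = \sqrt{38640 + 2 \left(8 \cdot \frac{1}{5} + 113 \left(- \frac{1}{60}\right)\right)} = \sqrt{38640 + 2 \left(\frac{8}{5} - \frac{113}{60}\right)} = \sqrt{38640 + 2 \left(- \frac{17}{60}\right)} = \sqrt{38640 - \frac{17}{30}} = \sqrt{\frac{1159183}{30}} = \frac{\sqrt{34775490}}{30}$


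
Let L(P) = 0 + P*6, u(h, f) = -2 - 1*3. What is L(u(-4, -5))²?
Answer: 900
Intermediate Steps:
u(h, f) = -5 (u(h, f) = -2 - 3 = -5)
L(P) = 6*P (L(P) = 0 + 6*P = 6*P)
L(u(-4, -5))² = (6*(-5))² = (-30)² = 900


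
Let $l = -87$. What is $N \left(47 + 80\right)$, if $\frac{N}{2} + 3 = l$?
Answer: $-22860$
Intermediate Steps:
$N = -180$ ($N = -6 + 2 \left(-87\right) = -6 - 174 = -180$)
$N \left(47 + 80\right) = - 180 \left(47 + 80\right) = \left(-180\right) 127 = -22860$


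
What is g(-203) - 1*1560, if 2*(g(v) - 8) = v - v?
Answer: -1552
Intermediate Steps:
g(v) = 8 (g(v) = 8 + (v - v)/2 = 8 + (½)*0 = 8 + 0 = 8)
g(-203) - 1*1560 = 8 - 1*1560 = 8 - 1560 = -1552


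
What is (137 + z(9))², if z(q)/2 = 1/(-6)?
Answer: 168100/9 ≈ 18678.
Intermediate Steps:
z(q) = -⅓ (z(q) = 2/(-6) = 2*(-⅙) = -⅓)
(137 + z(9))² = (137 - ⅓)² = (410/3)² = 168100/9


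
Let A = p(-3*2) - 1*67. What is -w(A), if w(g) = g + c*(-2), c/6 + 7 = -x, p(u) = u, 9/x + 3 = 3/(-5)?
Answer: 19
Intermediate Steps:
x = -5/2 (x = 9/(-3 + 3/(-5)) = 9/(-3 + 3*(-⅕)) = 9/(-3 - ⅗) = 9/(-18/5) = 9*(-5/18) = -5/2 ≈ -2.5000)
A = -73 (A = -3*2 - 1*67 = -6 - 67 = -73)
c = -27 (c = -42 + 6*(-1*(-5/2)) = -42 + 6*(5/2) = -42 + 15 = -27)
w(g) = 54 + g (w(g) = g - 27*(-2) = g + 54 = 54 + g)
-w(A) = -(54 - 73) = -1*(-19) = 19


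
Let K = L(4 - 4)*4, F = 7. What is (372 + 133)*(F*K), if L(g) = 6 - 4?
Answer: 28280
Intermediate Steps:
L(g) = 2
K = 8 (K = 2*4 = 8)
(372 + 133)*(F*K) = (372 + 133)*(7*8) = 505*56 = 28280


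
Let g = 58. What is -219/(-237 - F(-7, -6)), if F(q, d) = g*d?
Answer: -73/37 ≈ -1.9730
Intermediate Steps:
F(q, d) = 58*d
-219/(-237 - F(-7, -6)) = -219/(-237 - 58*(-6)) = -219/(-237 - 1*(-348)) = -219/(-237 + 348) = -219/111 = -219*1/111 = -73/37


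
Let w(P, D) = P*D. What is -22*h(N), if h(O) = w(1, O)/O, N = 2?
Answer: -22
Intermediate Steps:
w(P, D) = D*P
h(O) = 1 (h(O) = (O*1)/O = O/O = 1)
-22*h(N) = -22*1 = -22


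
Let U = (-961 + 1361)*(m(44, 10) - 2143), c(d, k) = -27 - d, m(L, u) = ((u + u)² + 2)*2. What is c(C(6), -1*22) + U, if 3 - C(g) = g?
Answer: -535624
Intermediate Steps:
C(g) = 3 - g
m(L, u) = 4 + 8*u² (m(L, u) = ((2*u)² + 2)*2 = (4*u² + 2)*2 = (2 + 4*u²)*2 = 4 + 8*u²)
U = -535600 (U = (-961 + 1361)*((4 + 8*10²) - 2143) = 400*((4 + 8*100) - 2143) = 400*((4 + 800) - 2143) = 400*(804 - 2143) = 400*(-1339) = -535600)
c(C(6), -1*22) + U = (-27 - (3 - 1*6)) - 535600 = (-27 - (3 - 6)) - 535600 = (-27 - 1*(-3)) - 535600 = (-27 + 3) - 535600 = -24 - 535600 = -535624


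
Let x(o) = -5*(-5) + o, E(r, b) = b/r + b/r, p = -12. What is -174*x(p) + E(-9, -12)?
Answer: -6778/3 ≈ -2259.3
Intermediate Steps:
E(r, b) = 2*b/r
x(o) = 25 + o
-174*x(p) + E(-9, -12) = -174*(25 - 12) + 2*(-12)/(-9) = -174*13 + 2*(-12)*(-⅑) = -2262 + 8/3 = -6778/3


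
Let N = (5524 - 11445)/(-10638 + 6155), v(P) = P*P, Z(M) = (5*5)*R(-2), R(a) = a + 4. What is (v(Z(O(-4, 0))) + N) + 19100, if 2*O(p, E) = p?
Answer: 96838721/4483 ≈ 21601.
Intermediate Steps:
R(a) = 4 + a
O(p, E) = p/2
Z(M) = 50 (Z(M) = (5*5)*(4 - 2) = 25*2 = 50)
v(P) = P**2
N = 5921/4483 (N = -5921/(-4483) = -5921*(-1/4483) = 5921/4483 ≈ 1.3208)
(v(Z(O(-4, 0))) + N) + 19100 = (50**2 + 5921/4483) + 19100 = (2500 + 5921/4483) + 19100 = 11213421/4483 + 19100 = 96838721/4483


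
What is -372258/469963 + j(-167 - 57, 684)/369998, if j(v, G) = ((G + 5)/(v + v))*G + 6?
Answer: -15481342889769/19475161448288 ≈ -0.79493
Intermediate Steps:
j(v, G) = 6 + G*(5 + G)/(2*v) (j(v, G) = ((5 + G)/((2*v)))*G + 6 = ((5 + G)*(1/(2*v)))*G + 6 = ((5 + G)/(2*v))*G + 6 = G*(5 + G)/(2*v) + 6 = 6 + G*(5 + G)/(2*v))
-372258/469963 + j(-167 - 57, 684)/369998 = -372258/469963 + ((684**2 + 5*684 + 12*(-167 - 57))/(2*(-167 - 57)))/369998 = -372258*1/469963 + ((1/2)*(467856 + 3420 + 12*(-224))/(-224))*(1/369998) = -372258/469963 + ((1/2)*(-1/224)*(467856 + 3420 - 2688))*(1/369998) = -372258/469963 + ((1/2)*(-1/224)*468588)*(1/369998) = -372258/469963 - 117147/112*1/369998 = -372258/469963 - 117147/41439776 = -15481342889769/19475161448288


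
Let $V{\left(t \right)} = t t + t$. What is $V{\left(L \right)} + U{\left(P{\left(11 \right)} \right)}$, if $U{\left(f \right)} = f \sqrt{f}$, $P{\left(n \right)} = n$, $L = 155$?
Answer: $24180 + 11 \sqrt{11} \approx 24216.0$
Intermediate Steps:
$U{\left(f \right)} = f^{\frac{3}{2}}$
$V{\left(t \right)} = t + t^{2}$ ($V{\left(t \right)} = t^{2} + t = t + t^{2}$)
$V{\left(L \right)} + U{\left(P{\left(11 \right)} \right)} = 155 \left(1 + 155\right) + 11^{\frac{3}{2}} = 155 \cdot 156 + 11 \sqrt{11} = 24180 + 11 \sqrt{11}$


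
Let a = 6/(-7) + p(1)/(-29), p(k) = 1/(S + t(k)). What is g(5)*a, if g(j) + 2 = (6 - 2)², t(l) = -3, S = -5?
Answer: -1385/116 ≈ -11.940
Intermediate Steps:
g(j) = 14 (g(j) = -2 + (6 - 2)² = -2 + 4² = -2 + 16 = 14)
p(k) = -⅛ (p(k) = 1/(-5 - 3) = 1/(-8) = -⅛)
a = -1385/1624 (a = 6/(-7) - ⅛/(-29) = 6*(-⅐) - ⅛*(-1/29) = -6/7 + 1/232 = -1385/1624 ≈ -0.85283)
g(5)*a = 14*(-1385/1624) = -1385/116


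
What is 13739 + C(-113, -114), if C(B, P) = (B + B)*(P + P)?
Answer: 65267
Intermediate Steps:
C(B, P) = 4*B*P (C(B, P) = (2*B)*(2*P) = 4*B*P)
13739 + C(-113, -114) = 13739 + 4*(-113)*(-114) = 13739 + 51528 = 65267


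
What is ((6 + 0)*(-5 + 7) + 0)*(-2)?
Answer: -24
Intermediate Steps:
((6 + 0)*(-5 + 7) + 0)*(-2) = (6*2 + 0)*(-2) = (12 + 0)*(-2) = 12*(-2) = -24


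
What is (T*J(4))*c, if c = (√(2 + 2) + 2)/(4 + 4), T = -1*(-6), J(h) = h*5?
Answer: 60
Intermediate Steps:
J(h) = 5*h
T = 6
c = ½ (c = (√4 + 2)/8 = (2 + 2)*(⅛) = 4*(⅛) = ½ ≈ 0.50000)
(T*J(4))*c = (6*(5*4))*(½) = (6*20)*(½) = 120*(½) = 60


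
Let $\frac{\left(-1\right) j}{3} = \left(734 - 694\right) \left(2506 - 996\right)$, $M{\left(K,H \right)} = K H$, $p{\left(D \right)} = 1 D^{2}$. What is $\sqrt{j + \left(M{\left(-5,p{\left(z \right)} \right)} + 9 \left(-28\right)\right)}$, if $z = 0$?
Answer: $2 i \sqrt{45363} \approx 425.97 i$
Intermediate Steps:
$p{\left(D \right)} = D^{2}$
$M{\left(K,H \right)} = H K$
$j = -181200$ ($j = - 3 \left(734 - 694\right) \left(2506 - 996\right) = - 3 \cdot 40 \cdot 1510 = \left(-3\right) 60400 = -181200$)
$\sqrt{j + \left(M{\left(-5,p{\left(z \right)} \right)} + 9 \left(-28\right)\right)} = \sqrt{-181200 + \left(0^{2} \left(-5\right) + 9 \left(-28\right)\right)} = \sqrt{-181200 + \left(0 \left(-5\right) - 252\right)} = \sqrt{-181200 + \left(0 - 252\right)} = \sqrt{-181200 - 252} = \sqrt{-181452} = 2 i \sqrt{45363}$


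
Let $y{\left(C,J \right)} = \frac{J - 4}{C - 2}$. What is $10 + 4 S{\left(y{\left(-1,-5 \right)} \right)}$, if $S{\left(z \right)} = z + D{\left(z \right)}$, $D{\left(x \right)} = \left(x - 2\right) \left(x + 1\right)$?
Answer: $38$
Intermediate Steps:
$y{\left(C,J \right)} = \frac{-4 + J}{-2 + C}$
$D{\left(x \right)} = \left(1 + x\right) \left(-2 + x\right)$ ($D{\left(x \right)} = \left(-2 + x\right) \left(1 + x\right) = \left(1 + x\right) \left(-2 + x\right)$)
$S{\left(z \right)} = -2 + z^{2}$ ($S{\left(z \right)} = z - \left(2 + z - z^{2}\right) = -2 + z^{2}$)
$10 + 4 S{\left(y{\left(-1,-5 \right)} \right)} = 10 + 4 \left(-2 + \left(\frac{-4 - 5}{-2 - 1}\right)^{2}\right) = 10 + 4 \left(-2 + \left(\frac{1}{-3} \left(-9\right)\right)^{2}\right) = 10 + 4 \left(-2 + \left(\left(- \frac{1}{3}\right) \left(-9\right)\right)^{2}\right) = 10 + 4 \left(-2 + 3^{2}\right) = 10 + 4 \left(-2 + 9\right) = 10 + 4 \cdot 7 = 10 + 28 = 38$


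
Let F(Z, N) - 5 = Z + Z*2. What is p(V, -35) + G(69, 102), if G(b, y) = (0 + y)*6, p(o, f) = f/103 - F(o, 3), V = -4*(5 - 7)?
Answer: 60014/103 ≈ 582.66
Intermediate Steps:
F(Z, N) = 5 + 3*Z (F(Z, N) = 5 + (Z + Z*2) = 5 + (Z + 2*Z) = 5 + 3*Z)
V = 8 (V = -4*(-2) = 8)
p(o, f) = -5 - 3*o + f/103 (p(o, f) = f/103 - (5 + 3*o) = f*(1/103) + (-5 - 3*o) = f/103 + (-5 - 3*o) = -5 - 3*o + f/103)
G(b, y) = 6*y (G(b, y) = y*6 = 6*y)
p(V, -35) + G(69, 102) = (-5 - 3*8 + (1/103)*(-35)) + 6*102 = (-5 - 24 - 35/103) + 612 = -3022/103 + 612 = 60014/103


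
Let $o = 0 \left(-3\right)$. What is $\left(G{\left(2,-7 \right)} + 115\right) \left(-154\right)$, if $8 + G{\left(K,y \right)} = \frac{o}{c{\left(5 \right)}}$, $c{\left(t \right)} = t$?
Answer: $-16478$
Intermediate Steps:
$o = 0$
$G{\left(K,y \right)} = -8$ ($G{\left(K,y \right)} = -8 + \frac{0}{5} = -8 + 0 \cdot \frac{1}{5} = -8 + 0 = -8$)
$\left(G{\left(2,-7 \right)} + 115\right) \left(-154\right) = \left(-8 + 115\right) \left(-154\right) = 107 \left(-154\right) = -16478$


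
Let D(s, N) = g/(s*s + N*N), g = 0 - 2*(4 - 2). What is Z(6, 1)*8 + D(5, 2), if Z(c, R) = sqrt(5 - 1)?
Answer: 460/29 ≈ 15.862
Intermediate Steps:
Z(c, R) = 2 (Z(c, R) = sqrt(4) = 2)
g = -4 (g = 0 - 2*2 = 0 - 4 = -4)
D(s, N) = -4/(N**2 + s**2) (D(s, N) = -4/(s*s + N*N) = -4/(s**2 + N**2) = -4/(N**2 + s**2))
Z(6, 1)*8 + D(5, 2) = 2*8 - 4/(2**2 + 5**2) = 16 - 4/(4 + 25) = 16 - 4/29 = 460/29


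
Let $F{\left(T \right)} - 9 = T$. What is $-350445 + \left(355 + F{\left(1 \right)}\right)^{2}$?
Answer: $-217220$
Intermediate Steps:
$F{\left(T \right)} = 9 + T$
$-350445 + \left(355 + F{\left(1 \right)}\right)^{2} = -350445 + \left(355 + \left(9 + 1\right)\right)^{2} = -350445 + \left(355 + 10\right)^{2} = -350445 + 365^{2} = -350445 + 133225 = -217220$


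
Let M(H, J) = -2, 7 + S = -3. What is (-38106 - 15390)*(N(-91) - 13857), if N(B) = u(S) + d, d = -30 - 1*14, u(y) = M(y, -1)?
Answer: 743754888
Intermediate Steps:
S = -10 (S = -7 - 3 = -10)
u(y) = -2
d = -44 (d = -30 - 14 = -44)
N(B) = -46 (N(B) = -2 - 44 = -46)
(-38106 - 15390)*(N(-91) - 13857) = (-38106 - 15390)*(-46 - 13857) = -53496*(-13903) = 743754888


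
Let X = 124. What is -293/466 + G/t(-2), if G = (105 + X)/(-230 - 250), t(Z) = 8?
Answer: -615917/894720 ≈ -0.68839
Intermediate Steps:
G = -229/480 (G = (105 + 124)/(-230 - 250) = 229/(-480) = 229*(-1/480) = -229/480 ≈ -0.47708)
-293/466 + G/t(-2) = -293/466 - 229/480/8 = -293*1/466 - 229/480*1/8 = -293/466 - 229/3840 = -615917/894720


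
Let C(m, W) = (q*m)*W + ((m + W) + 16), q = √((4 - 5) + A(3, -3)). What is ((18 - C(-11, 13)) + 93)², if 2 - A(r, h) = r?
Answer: -32249 + 26598*I*√2 ≈ -32249.0 + 37615.0*I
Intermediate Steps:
A(r, h) = 2 - r
q = I*√2 (q = √((4 - 5) + (2 - 1*3)) = √(-1 + (2 - 3)) = √(-1 - 1) = √(-2) = I*√2 ≈ 1.4142*I)
C(m, W) = 16 + W + m + I*W*m*√2 (C(m, W) = ((I*√2)*m)*W + ((m + W) + 16) = (I*m*√2)*W + ((W + m) + 16) = I*W*m*√2 + (16 + W + m) = 16 + W + m + I*W*m*√2)
((18 - C(-11, 13)) + 93)² = ((18 - (16 + 13 - 11 + I*13*(-11)*√2)) + 93)² = ((18 - (16 + 13 - 11 - 143*I*√2)) + 93)² = ((18 - (18 - 143*I*√2)) + 93)² = ((18 + (-18 + 143*I*√2)) + 93)² = (143*I*√2 + 93)² = (93 + 143*I*√2)²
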